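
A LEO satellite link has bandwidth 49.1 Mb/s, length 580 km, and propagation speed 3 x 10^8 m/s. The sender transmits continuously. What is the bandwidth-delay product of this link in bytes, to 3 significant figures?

Propagation delay = 580000 / 300000000 = 0.00193333 s.
BDP = R × t_prop = 49100000 × 0.00193333 = 94926.7 bits.
In bytes: 94926.7/8 = 11900 bytes.

11900 bytes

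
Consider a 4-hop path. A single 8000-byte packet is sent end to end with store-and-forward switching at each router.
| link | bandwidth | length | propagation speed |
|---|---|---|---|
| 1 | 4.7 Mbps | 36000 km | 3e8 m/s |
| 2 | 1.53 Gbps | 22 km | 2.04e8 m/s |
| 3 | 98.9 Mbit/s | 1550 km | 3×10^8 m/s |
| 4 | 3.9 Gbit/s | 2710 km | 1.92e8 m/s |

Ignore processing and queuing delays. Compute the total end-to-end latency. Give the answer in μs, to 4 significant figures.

153700 μs

L = 8000 × 8 = 64000 bits.
Transmission delays (L/R per hop): 13617, 41.8301, 647.118, 16.4103 μs; sum = 14322.4 μs.
Propagation delays (d/s per hop): 120000, 107.843, 5166.67, 14114.6 μs; sum = 139389 μs.
End-to-end = 153700 μs.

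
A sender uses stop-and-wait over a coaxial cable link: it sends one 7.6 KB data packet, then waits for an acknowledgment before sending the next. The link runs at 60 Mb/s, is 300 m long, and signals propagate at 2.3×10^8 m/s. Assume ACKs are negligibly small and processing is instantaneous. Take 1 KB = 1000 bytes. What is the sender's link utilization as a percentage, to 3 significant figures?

t_tx = L/R = 60800/60000000 = 0.00101333 s.
t_prop = 300/2.3e+08 = 1.30435e-06 s; RTT = 2.6087e-06 s.
Cycle = t_tx + RTT = 0.00101594 s.
Utilization = t_tx / cycle = 0.00101333/0.00101594 = 99.7 %.

99.7 %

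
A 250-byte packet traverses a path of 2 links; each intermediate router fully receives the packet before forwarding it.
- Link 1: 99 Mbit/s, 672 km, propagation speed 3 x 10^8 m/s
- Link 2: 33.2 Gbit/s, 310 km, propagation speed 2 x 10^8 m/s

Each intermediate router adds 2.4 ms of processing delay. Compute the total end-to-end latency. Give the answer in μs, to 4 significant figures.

6210 μs

L = 250 × 8 = 2000 bits.
Transmission delays (L/R per hop): 20.202, 0.060241 μs; sum = 20.2623 μs.
Propagation delays (d/s per hop): 2240, 1550 μs; sum = 3790 μs.
Processing at 1 router(s): 1 × 2.4 ms = 2400 μs.
End-to-end = 6210 μs.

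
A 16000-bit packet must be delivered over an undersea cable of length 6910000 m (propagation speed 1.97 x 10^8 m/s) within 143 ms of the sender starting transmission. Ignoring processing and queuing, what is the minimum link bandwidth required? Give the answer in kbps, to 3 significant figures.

Propagation delay = 6910000 / 197000000 = 35.0761 ms.
Transmission budget = 143 − 35.0761 = 107.924 ms.
R ≥ L / t_tx = 16000 bits / 0.107924 s = 148 kbps.

148 kbps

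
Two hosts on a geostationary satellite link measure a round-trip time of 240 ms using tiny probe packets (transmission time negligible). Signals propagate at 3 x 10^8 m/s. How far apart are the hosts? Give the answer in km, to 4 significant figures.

36000 km

One-way propagation = RTT/2 = 120 ms.
d = s × t = 300000000 × 0.12 = 36000 km.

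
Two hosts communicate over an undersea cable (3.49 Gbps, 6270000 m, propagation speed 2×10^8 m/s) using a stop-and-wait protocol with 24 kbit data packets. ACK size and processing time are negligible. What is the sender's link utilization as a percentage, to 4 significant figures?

t_tx = L/R = 24000/3490000000 = 6.87679e-06 s.
t_prop = 6270000/200000000 = 0.03135 s; RTT = 0.0627 s.
Cycle = t_tx + RTT = 0.0627069 s.
Utilization = t_tx / cycle = 6.87679e-06/0.0627069 = 0.01097 %.

0.01097 %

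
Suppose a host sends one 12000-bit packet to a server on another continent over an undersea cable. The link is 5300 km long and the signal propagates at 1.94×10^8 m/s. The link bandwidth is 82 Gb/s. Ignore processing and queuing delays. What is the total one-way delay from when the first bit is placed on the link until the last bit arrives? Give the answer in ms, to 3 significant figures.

27.3 ms

Transmission delay = L/R = 12000 / 82000000000 = 0.000146341 ms.
Propagation delay = d/s = 5300000 m / 194000000 m/s = 27.3196 ms.
Total = 27.3 ms.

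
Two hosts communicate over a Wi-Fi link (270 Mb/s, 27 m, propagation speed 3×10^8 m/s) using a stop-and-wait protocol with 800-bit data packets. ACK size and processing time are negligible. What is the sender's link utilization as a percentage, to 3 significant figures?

94.3 %

t_tx = L/R = 800/270000000 = 2.96296e-06 s.
t_prop = 27/300000000 = 9e-08 s; RTT = 1.8e-07 s.
Cycle = t_tx + RTT = 3.14296e-06 s.
Utilization = t_tx / cycle = 2.96296e-06/3.14296e-06 = 94.3 %.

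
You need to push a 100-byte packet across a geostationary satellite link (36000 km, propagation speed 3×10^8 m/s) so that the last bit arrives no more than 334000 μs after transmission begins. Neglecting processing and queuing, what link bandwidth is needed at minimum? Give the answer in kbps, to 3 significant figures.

3.74 kbps

L = 800 bits.
Propagation delay = 36000000 / 300000000 = 120000 μs.
Transmission budget = 334000 − 120000 = 214000 μs.
R ≥ L / t_tx = 800 bits / 0.214 s = 3.74 kbps.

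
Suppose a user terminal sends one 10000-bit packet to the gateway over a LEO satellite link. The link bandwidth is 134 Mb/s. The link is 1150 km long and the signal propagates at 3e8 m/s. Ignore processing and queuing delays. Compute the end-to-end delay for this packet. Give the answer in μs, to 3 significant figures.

3910 μs

Transmission delay = L/R = 10000 / 134000000 = 74.6269 μs.
Propagation delay = d/s = 1150000 m / 300000000 m/s = 3833.33 μs.
Total = 3910 μs.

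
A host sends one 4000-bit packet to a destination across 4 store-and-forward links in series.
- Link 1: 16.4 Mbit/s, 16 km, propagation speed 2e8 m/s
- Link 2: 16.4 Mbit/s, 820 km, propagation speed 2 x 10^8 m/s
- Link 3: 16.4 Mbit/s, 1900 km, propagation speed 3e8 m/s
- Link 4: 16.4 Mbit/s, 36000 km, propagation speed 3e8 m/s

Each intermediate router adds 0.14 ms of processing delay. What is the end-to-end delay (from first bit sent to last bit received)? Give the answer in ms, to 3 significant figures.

Transmission delay per hop = L/R = 4000/1.64e+07 = 0.243902 ms; 4 hops → 0.97561 ms.
Propagation delays (d/s per hop): 0.08, 4.1, 6.33333, 120 ms; sum = 130.513 ms.
Processing at 3 router(s): 3 × 0.14 ms = 0.42 ms.
End-to-end = 132 ms.

132 ms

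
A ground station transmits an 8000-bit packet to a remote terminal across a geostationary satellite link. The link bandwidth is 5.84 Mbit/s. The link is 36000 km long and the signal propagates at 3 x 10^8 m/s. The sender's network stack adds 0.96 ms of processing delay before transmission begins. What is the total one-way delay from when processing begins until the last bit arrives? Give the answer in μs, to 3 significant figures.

Transmission delay = L/R = 8000 / 5840000 = 1369.86 μs.
Propagation delay = d/s = 36000000 m / 300000000 m/s = 120000 μs.
Plus processing delay 0.96 ms = 960 μs.
Total = 122000 μs.

122000 μs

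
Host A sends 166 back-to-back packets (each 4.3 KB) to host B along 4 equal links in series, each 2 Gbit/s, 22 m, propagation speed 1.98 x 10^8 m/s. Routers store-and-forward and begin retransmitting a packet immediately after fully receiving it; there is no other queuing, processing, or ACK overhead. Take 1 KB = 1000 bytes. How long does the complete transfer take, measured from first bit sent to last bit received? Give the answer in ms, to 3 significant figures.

2.91 ms

Per-hop transmission t_tx = L/R = 34400/2000000000 = 0.0172 ms.
Per-hop propagation t_prop = 22/198000000 = 0.000111111 ms.
Pipeline fill: first packet needs 4·t_tx to clear all hops; remaining 165 packets each add one t_tx.
Total = (4+166-1)·t_tx + 4·t_prop = 169·0.0172 + 4·0.000111111 = 2.91 ms.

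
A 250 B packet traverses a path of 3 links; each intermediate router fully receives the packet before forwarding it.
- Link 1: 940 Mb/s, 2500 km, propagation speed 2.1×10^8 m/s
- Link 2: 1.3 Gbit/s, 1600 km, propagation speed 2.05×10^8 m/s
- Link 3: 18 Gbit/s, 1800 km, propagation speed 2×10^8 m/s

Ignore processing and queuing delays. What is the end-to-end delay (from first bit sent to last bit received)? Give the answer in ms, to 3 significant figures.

L = 250 × 8 = 2000 bits.
Transmission delays (L/R per hop): 0.00212766, 0.00153846, 0.000111111 ms; sum = 0.00377723 ms.
Propagation delays (d/s per hop): 11.9048, 7.80488, 9 ms; sum = 28.7096 ms.
End-to-end = 28.7 ms.

28.7 ms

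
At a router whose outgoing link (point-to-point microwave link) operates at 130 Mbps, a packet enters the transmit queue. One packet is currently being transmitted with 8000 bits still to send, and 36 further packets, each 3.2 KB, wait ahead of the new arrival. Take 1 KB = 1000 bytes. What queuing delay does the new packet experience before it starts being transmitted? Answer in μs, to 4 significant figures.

Each queued packet: L/R = 25600/130000000 = 196.923 μs.
36 queued → 7089.23 μs.
Plus remaining 8000 bits of current packet: 61.5385 μs.
Queuing delay = 7151 μs.

7151 μs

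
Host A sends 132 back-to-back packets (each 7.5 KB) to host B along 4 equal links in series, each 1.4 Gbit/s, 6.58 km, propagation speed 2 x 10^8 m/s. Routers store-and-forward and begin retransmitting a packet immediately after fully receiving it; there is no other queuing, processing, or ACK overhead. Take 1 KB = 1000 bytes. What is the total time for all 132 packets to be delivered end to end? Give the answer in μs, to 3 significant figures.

Per-hop transmission t_tx = L/R = 60000/1400000000 = 42.8571 μs.
Per-hop propagation t_prop = 6580/200000000 = 32.9 μs.
Pipeline fill: first packet needs 4·t_tx to clear all hops; remaining 131 packets each add one t_tx.
Total = (4+132-1)·t_tx + 4·t_prop = 135·42.8571 + 4·32.9 = 5920 μs.

5920 μs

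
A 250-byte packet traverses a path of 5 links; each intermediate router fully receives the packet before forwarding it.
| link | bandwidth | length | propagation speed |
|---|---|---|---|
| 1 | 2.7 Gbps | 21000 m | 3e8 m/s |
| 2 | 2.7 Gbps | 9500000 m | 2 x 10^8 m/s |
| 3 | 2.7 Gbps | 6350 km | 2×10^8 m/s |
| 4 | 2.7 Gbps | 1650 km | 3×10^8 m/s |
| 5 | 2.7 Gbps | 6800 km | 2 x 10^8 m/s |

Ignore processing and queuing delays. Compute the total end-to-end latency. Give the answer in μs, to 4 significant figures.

L = 250 × 8 = 2000 bits.
Transmission delay per hop = L/R = 2000/2700000000 = 0.740741 μs; 5 hops → 3.7037 μs.
Propagation delays (d/s per hop): 70, 47500, 31750, 5500, 34000 μs; sum = 118820 μs.
End-to-end = 118800 μs.

118800 μs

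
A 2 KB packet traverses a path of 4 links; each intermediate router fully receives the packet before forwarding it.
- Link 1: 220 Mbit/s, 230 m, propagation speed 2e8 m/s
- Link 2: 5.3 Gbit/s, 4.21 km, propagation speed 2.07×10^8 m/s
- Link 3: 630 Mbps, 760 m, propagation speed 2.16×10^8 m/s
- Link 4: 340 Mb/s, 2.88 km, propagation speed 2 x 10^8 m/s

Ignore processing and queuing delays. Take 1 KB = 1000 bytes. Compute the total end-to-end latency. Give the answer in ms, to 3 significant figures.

0.188 ms

L = 16000 bits.
Transmission delays (L/R per hop): 0.0727273, 0.00301887, 0.0253968, 0.0470588 ms; sum = 0.148202 ms.
Propagation delays (d/s per hop): 0.00115, 0.0203382, 0.00351852, 0.0144 ms; sum = 0.0394067 ms.
End-to-end = 0.188 ms.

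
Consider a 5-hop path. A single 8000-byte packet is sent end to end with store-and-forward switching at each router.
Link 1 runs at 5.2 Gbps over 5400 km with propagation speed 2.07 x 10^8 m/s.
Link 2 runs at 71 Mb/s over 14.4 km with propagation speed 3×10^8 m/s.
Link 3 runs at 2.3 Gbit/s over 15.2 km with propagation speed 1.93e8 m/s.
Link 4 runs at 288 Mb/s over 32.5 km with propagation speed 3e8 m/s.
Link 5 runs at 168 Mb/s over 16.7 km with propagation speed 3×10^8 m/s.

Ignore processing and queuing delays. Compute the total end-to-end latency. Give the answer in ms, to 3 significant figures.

L = 8000 × 8 = 64000 bits.
Transmission delays (L/R per hop): 0.0123077, 0.901408, 0.0278261, 0.222222, 0.380952 ms; sum = 1.54472 ms.
Propagation delays (d/s per hop): 26.087, 0.048, 0.0787565, 0.108333, 0.0556667 ms; sum = 26.3777 ms.
End-to-end = 27.9 ms.

27.9 ms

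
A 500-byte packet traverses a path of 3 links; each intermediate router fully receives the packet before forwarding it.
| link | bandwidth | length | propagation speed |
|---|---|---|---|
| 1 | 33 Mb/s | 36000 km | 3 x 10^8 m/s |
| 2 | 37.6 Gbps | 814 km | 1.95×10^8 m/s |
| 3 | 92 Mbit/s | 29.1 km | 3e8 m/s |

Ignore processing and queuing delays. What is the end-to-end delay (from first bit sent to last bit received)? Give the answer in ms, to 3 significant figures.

L = 500 × 8 = 4000 bits.
Transmission delays (L/R per hop): 0.121212, 0.000106383, 0.0434783 ms; sum = 0.164797 ms.
Propagation delays (d/s per hop): 120, 4.17436, 0.097 ms; sum = 124.271 ms.
End-to-end = 124 ms.

124 ms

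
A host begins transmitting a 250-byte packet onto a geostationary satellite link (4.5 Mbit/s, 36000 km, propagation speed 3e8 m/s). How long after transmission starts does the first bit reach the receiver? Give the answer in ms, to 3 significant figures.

120 ms

First bit experiences only propagation delay: d/s = 36000000/300000000 = 120 ms.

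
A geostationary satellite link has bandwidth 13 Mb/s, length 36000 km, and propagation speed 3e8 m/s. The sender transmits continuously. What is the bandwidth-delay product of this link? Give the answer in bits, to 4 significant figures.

Propagation delay = 36000000 / 300000000 = 0.12 s.
BDP = R × t_prop = 13000000 × 0.12 = 1560000 bits.

1560000 bits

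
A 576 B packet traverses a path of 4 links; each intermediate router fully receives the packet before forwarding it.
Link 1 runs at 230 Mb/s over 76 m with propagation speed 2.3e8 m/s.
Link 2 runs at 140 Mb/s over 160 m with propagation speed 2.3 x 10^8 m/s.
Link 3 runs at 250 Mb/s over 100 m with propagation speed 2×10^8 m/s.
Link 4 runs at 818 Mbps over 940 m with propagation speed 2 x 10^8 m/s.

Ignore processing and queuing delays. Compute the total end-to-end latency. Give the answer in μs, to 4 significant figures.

83.24 μs

L = 576 × 8 = 4608 bits.
Transmission delays (L/R per hop): 20.0348, 32.9143, 18.432, 5.63325 μs; sum = 77.0143 μs.
Propagation delays (d/s per hop): 0.330435, 0.695652, 0.5, 4.7 μs; sum = 6.22609 μs.
End-to-end = 83.24 μs.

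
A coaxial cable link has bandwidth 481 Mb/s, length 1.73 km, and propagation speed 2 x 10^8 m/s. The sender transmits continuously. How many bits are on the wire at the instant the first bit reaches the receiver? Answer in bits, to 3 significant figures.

Propagation delay = 1730 / 200000000 = 8.65e-06 s.
BDP = R × t_prop = 481000000 × 8.65e-06 = 4160.65 bits.

4160 bits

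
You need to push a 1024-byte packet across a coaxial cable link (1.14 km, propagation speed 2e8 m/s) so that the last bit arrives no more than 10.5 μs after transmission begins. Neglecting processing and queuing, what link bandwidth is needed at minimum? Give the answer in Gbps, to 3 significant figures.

1.71 Gbps

L = 8192 bits.
Propagation delay = 1140 / 200000000 = 5.7 μs.
Transmission budget = 10.5 − 5.7 = 4.8 μs.
R ≥ L / t_tx = 8192 bits / 4.8e-06 s = 1.71 Gbps.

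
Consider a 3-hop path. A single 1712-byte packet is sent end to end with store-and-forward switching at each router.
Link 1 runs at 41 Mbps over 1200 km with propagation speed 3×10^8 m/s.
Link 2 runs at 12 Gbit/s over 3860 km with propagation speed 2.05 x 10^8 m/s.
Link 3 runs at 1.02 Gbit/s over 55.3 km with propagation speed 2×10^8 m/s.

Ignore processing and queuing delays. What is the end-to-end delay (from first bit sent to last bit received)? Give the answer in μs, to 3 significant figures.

L = 1712 × 8 = 13696 bits.
Transmission delays (L/R per hop): 334.049, 1.14133, 13.4275 μs; sum = 348.618 μs.
Propagation delays (d/s per hop): 4000, 18829.3, 276.5 μs; sum = 23105.8 μs.
End-to-end = 23500 μs.

23500 μs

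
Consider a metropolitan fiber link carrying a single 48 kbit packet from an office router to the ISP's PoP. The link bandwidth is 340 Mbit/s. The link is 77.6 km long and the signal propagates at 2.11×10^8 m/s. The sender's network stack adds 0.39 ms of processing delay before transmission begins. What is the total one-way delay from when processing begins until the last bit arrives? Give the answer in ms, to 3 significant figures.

L = 48000 bits.
Transmission delay = L/R = 48000 / 340000000 = 0.141176 ms.
Propagation delay = d/s = 77600 m / 211000000 m/s = 0.367773 ms.
Plus processing delay 0.39 ms = 0.39 ms.
Total = 0.899 ms.

0.899 ms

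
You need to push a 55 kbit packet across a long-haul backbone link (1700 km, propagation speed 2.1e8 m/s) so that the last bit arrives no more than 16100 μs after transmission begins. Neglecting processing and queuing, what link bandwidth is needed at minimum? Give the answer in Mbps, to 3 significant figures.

6.87 Mbps

Propagation delay = 1700000 / 210000000 = 8095.24 μs.
Transmission budget = 16100 − 8095.24 = 8004.76 μs.
R ≥ L / t_tx = 55000 bits / 0.00800476 s = 6.87 Mbps.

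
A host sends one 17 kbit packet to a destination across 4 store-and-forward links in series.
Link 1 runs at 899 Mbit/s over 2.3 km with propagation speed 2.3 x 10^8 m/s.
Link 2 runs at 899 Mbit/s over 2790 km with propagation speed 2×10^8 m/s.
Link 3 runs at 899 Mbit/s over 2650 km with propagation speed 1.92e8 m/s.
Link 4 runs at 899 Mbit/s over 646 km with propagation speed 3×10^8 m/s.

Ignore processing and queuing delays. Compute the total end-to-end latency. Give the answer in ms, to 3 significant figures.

L = 17000 bits.
Transmission delay per hop = L/R = 17000/899000000 = 0.0189099 ms; 4 hops → 0.0756396 ms.
Propagation delays (d/s per hop): 0.01, 13.95, 13.8021, 2.15333 ms; sum = 29.9154 ms.
End-to-end = 30.0 ms.

30.0 ms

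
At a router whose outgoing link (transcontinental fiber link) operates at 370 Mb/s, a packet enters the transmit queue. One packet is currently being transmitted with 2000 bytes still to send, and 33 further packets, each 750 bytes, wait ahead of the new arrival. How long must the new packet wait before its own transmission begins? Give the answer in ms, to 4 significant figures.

Each queued packet: L/R = 6000/370000000 = 0.0162162 ms.
33 queued → 0.535135 ms.
Plus remaining 16000 bits of current packet: 0.0432432 ms.
Queuing delay = 0.5784 ms.

0.5784 ms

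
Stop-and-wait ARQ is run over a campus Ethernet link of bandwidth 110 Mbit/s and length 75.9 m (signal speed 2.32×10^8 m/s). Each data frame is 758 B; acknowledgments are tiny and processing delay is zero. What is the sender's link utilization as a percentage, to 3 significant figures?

t_tx = L/R = 6064/110000000 = 5.51273e-05 s.
t_prop = 75.9/2.32e+08 = 3.27155e-07 s; RTT = 6.5431e-07 s.
Cycle = t_tx + RTT = 5.57816e-05 s.
Utilization = t_tx / cycle = 5.51273e-05/5.57816e-05 = 98.8 %.

98.8 %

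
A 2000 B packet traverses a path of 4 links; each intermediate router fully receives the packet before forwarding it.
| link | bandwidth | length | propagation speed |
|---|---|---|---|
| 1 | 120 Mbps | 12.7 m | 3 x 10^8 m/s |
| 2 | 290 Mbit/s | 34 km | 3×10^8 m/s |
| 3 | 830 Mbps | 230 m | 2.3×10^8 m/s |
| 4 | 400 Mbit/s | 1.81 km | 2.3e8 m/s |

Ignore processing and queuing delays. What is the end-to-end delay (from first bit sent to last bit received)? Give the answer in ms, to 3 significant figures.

0.370 ms

L = 2000 × 8 = 16000 bits.
Transmission delays (L/R per hop): 0.133333, 0.0551724, 0.0192771, 0.04 ms; sum = 0.247783 ms.
Propagation delays (d/s per hop): 4.23333e-05, 0.113333, 0.001, 0.00786957 ms; sum = 0.122245 ms.
End-to-end = 0.370 ms.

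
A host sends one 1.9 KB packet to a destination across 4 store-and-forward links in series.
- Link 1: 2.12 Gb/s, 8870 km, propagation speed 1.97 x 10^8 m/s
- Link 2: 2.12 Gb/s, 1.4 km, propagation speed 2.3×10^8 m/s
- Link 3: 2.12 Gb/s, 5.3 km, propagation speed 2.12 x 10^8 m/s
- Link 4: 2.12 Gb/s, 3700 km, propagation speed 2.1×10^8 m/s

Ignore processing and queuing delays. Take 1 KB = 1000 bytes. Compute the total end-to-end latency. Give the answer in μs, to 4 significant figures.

62700 μs

L = 15200 bits.
Transmission delay per hop = L/R = 15200/2120000000 = 7.16981 μs; 4 hops → 28.6792 μs.
Propagation delays (d/s per hop): 45025.4, 6.08696, 25, 17619 μs; sum = 62675.5 μs.
End-to-end = 62700 μs.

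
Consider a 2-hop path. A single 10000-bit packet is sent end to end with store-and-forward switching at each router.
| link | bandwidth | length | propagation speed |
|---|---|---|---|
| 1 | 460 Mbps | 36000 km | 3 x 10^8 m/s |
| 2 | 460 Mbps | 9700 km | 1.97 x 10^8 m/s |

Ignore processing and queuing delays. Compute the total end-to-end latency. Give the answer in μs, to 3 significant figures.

Transmission delay per hop = L/R = 10000/460000000 = 21.7391 μs; 2 hops → 43.4783 μs.
Propagation delays (d/s per hop): 120000, 49238.6 μs; sum = 169239 μs.
End-to-end = 169000 μs.

169000 μs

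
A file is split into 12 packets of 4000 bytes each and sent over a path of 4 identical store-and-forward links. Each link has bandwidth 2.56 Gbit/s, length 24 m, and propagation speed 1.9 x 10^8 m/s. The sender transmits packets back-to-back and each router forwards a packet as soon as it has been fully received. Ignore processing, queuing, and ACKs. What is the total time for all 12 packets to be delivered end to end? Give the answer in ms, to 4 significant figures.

0.1880 ms

Per-hop transmission t_tx = L/R = 32000/2560000000 = 0.0125 ms.
Per-hop propagation t_prop = 24/190000000 = 0.000126316 ms.
Pipeline fill: first packet needs 4·t_tx to clear all hops; remaining 11 packets each add one t_tx.
Total = (4+12-1)·t_tx + 4·t_prop = 15·0.0125 + 4·0.000126316 = 0.1880 ms.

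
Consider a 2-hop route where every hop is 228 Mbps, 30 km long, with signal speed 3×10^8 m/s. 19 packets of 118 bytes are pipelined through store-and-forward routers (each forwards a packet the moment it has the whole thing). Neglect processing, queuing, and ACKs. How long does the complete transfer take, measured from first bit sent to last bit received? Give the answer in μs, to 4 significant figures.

Per-hop transmission t_tx = L/R = 944/228000000 = 4.14035 μs.
Per-hop propagation t_prop = 30000/300000000 = 100 μs.
Pipeline fill: first packet needs 2·t_tx to clear all hops; remaining 18 packets each add one t_tx.
Total = (2+19-1)·t_tx + 2·t_prop = 20·4.14035 + 2·100 = 282.8 μs.

282.8 μs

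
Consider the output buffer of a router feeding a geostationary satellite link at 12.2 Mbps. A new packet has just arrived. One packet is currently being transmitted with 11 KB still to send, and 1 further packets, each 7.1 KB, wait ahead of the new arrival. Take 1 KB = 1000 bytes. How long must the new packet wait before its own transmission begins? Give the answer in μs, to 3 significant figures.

Each queued packet: L/R = 56800/12200000 = 4655.74 μs.
1 queued → 4655.74 μs.
Plus remaining 88000 bits of current packet: 7213.11 μs.
Queuing delay = 11900 μs.

11900 μs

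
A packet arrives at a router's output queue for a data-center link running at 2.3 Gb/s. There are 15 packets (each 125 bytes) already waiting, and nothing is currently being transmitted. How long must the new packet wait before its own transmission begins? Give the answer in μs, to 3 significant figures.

Each queued packet: L/R = 1000/2300000000 = 0.434783 μs.
15 queued → 6.52174 μs.
Queuing delay = 6.52 μs.

6.52 μs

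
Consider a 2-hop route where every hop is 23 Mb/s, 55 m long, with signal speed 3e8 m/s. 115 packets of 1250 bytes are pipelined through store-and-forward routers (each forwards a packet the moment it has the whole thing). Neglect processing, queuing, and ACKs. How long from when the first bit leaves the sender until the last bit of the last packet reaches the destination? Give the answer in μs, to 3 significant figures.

50400 μs

Per-hop transmission t_tx = L/R = 10000/23000000 = 434.783 μs.
Per-hop propagation t_prop = 55/300000000 = 0.183333 μs.
Pipeline fill: first packet needs 2·t_tx to clear all hops; remaining 114 packets each add one t_tx.
Total = (2+115-1)·t_tx + 2·t_prop = 116·434.783 + 2·0.183333 = 50400 μs.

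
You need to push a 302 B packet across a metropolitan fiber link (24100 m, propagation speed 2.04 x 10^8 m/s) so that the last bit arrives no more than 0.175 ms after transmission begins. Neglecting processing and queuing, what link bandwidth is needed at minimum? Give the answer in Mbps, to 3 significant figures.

L = 2416 bits.
Propagation delay = 24100 / 204000000 = 0.118137 ms.
Transmission budget = 0.175 − 0.118137 = 0.0568627 ms.
R ≥ L / t_tx = 2416 bits / 5.68627e-05 s = 42.5 Mbps.

42.5 Mbps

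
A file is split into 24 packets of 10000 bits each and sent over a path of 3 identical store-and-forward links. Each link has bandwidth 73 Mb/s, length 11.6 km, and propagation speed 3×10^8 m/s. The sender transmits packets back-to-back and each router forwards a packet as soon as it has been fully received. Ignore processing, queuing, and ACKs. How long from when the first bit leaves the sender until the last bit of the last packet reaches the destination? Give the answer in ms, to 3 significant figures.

Per-hop transmission t_tx = L/R = 10000/73000000 = 0.136986 ms.
Per-hop propagation t_prop = 11600/300000000 = 0.0386667 ms.
Pipeline fill: first packet needs 3·t_tx to clear all hops; remaining 23 packets each add one t_tx.
Total = (3+24-1)·t_tx + 3·t_prop = 26·0.136986 + 3·0.0386667 = 3.68 ms.

3.68 ms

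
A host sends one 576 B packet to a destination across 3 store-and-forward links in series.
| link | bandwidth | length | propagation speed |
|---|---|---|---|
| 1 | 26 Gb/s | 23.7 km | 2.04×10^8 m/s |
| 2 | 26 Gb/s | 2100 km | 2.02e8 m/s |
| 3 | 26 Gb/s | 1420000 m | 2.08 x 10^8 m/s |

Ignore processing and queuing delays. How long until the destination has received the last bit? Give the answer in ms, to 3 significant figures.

L = 576 × 8 = 4608 bits.
Transmission delay per hop = L/R = 4608/26000000000 = 0.000177231 ms; 3 hops → 0.000531692 ms.
Propagation delays (d/s per hop): 0.116176, 10.396, 6.82692 ms; sum = 17.3391 ms.
End-to-end = 17.3 ms.

17.3 ms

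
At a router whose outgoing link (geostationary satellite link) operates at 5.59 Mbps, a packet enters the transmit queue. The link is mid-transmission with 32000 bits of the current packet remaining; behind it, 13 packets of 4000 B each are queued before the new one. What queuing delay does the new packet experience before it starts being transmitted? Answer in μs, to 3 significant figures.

80100 μs

Each queued packet: L/R = 32000/5590000 = 5724.51 μs.
13 queued → 74418.6 μs.
Plus remaining 32000 bits of current packet: 5724.51 μs.
Queuing delay = 80100 μs.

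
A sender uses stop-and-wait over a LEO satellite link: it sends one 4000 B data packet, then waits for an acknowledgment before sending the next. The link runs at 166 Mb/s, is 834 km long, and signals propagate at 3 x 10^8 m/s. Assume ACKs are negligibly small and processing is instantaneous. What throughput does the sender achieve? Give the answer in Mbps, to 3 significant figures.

t_tx = L/R = 32000/166000000 = 0.000192771 s.
t_prop = 834000/300000000 = 0.00278 s; RTT = 0.00556 s.
Cycle = t_tx + RTT = 0.00575277 s.
Throughput = L / cycle = 32000 / 0.00575277 = 5.56 Mbps.

5.56 Mbps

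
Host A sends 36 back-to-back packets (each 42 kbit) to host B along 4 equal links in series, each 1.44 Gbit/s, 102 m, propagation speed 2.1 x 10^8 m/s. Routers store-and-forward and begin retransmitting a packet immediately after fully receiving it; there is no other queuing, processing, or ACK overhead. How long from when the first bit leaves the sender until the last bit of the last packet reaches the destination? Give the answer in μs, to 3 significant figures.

Per-hop transmission t_tx = L/R = 42000/1440000000 = 29.1667 μs.
Per-hop propagation t_prop = 102/210000000 = 0.485714 μs.
Pipeline fill: first packet needs 4·t_tx to clear all hops; remaining 35 packets each add one t_tx.
Total = (4+36-1)·t_tx + 4·t_prop = 39·29.1667 + 4·0.485714 = 1140 μs.

1140 μs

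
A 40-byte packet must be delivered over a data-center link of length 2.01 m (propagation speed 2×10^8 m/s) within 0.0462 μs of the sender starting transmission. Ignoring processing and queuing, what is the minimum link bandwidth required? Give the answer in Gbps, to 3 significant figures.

L = 320 bits.
Propagation delay = 2.01 / 200000000 = 0.01005 μs.
Transmission budget = 0.0462 − 0.01005 = 0.03615 μs.
R ≥ L / t_tx = 320 bits / 3.615e-08 s = 8.85 Gbps.

8.85 Gbps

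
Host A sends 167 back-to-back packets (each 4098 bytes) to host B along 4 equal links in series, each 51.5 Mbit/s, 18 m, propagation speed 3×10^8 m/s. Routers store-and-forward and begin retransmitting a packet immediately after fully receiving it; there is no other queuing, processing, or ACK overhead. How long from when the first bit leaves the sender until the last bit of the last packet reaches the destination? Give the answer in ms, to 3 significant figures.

Per-hop transmission t_tx = L/R = 32784/51500000 = 0.636583 ms.
Per-hop propagation t_prop = 18/300000000 = 6e-05 ms.
Pipeline fill: first packet needs 4·t_tx to clear all hops; remaining 166 packets each add one t_tx.
Total = (4+167-1)·t_tx + 4·t_prop = 170·0.636583 + 4·6e-05 = 108 ms.

108 ms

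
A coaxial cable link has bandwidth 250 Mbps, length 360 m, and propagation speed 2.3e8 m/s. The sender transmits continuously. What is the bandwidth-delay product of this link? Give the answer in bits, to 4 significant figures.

Propagation delay = 360 / 2.3e+08 = 1.56522e-06 s.
BDP = R × t_prop = 250000000 × 1.56522e-06 = 391.304 bits.

391.3 bits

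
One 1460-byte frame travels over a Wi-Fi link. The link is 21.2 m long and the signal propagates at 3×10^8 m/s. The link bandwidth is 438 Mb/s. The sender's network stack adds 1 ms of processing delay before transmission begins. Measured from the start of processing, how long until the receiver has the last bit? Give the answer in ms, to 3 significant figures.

L = 1460 × 8 = 11680 bits.
Transmission delay = L/R = 11680 / 438000000 = 0.0266667 ms.
Propagation delay = d/s = 21.2 m / 300000000 m/s = 7.06667e-05 ms.
Plus processing delay 1 ms = 1 ms.
Total = 1.03 ms.

1.03 ms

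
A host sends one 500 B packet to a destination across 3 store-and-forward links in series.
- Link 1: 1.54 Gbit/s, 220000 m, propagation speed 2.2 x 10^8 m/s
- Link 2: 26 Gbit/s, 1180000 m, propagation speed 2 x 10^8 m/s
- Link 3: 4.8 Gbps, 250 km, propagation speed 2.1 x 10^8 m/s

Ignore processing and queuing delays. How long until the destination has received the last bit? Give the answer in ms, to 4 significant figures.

L = 500 × 8 = 4000 bits.
Transmission delays (L/R per hop): 0.0025974, 0.000153846, 0.000833333 ms; sum = 0.00358458 ms.
Propagation delays (d/s per hop): 1, 5.9, 1.19048 ms; sum = 8.09048 ms.
End-to-end = 8.094 ms.

8.094 ms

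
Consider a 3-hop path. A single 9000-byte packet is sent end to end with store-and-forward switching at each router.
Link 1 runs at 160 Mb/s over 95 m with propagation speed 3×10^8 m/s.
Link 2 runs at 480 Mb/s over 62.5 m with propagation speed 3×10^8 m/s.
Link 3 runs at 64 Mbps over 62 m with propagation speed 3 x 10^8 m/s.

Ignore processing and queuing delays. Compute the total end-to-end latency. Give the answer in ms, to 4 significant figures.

1.726 ms

L = 9000 × 8 = 72000 bits.
Transmission delays (L/R per hop): 0.45, 0.15, 1.125 ms; sum = 1.725 ms.
Propagation delays (d/s per hop): 0.000316667, 0.000208333, 0.000206667 ms; sum = 0.000731667 ms.
End-to-end = 1.726 ms.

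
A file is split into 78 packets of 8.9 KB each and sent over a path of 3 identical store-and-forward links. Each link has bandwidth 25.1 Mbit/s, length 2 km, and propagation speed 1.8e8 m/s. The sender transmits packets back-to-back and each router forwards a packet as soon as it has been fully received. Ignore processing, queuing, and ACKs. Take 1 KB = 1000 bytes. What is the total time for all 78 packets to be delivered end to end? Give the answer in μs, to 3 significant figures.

227000 μs

Per-hop transmission t_tx = L/R = 71200/25100000 = 2836.65 μs.
Per-hop propagation t_prop = 2000/180000000 = 11.1111 μs.
Pipeline fill: first packet needs 3·t_tx to clear all hops; remaining 77 packets each add one t_tx.
Total = (3+78-1)·t_tx + 3·t_prop = 80·2836.65 + 3·11.1111 = 227000 μs.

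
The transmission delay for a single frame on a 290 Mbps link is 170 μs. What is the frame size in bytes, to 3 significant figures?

6160 bytes

L = R × t_tx = 290000000 b/s × 0.00017 s = 49300 bits.
In bytes: 49300 / 8 = 6160 bytes.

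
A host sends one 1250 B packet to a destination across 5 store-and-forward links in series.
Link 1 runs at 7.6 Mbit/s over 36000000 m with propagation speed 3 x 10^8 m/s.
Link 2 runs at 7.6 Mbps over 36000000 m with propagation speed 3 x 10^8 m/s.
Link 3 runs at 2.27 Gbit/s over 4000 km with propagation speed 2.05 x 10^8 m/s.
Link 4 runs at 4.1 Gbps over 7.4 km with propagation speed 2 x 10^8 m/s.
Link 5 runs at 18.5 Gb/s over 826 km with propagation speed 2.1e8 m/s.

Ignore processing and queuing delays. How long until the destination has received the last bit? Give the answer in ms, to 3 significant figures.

266 ms

L = 1250 × 8 = 10000 bits.
Transmission delays (L/R per hop): 1.31579, 1.31579, 0.00440529, 0.00243902, 0.000540541 ms; sum = 2.63896 ms.
Propagation delays (d/s per hop): 120, 120, 19.5122, 0.037, 3.93333 ms; sum = 263.483 ms.
End-to-end = 266 ms.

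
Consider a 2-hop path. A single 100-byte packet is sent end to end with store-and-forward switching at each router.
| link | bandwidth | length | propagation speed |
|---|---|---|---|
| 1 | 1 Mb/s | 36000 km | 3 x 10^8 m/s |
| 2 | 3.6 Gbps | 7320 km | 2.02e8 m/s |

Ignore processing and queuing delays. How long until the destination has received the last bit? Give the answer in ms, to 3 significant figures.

157 ms

L = 100 × 8 = 800 bits.
Transmission delays (L/R per hop): 0.8, 0.000222222 ms; sum = 0.800222 ms.
Propagation delays (d/s per hop): 120, 36.2376 ms; sum = 156.238 ms.
End-to-end = 157 ms.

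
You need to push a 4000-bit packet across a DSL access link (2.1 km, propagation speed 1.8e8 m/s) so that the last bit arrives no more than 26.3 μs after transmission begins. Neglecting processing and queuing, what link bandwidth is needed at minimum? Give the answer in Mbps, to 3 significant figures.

Propagation delay = 2100 / 180000000 = 11.6667 μs.
Transmission budget = 26.3 − 11.6667 = 14.6333 μs.
R ≥ L / t_tx = 4000 bits / 1.46333e-05 s = 273 Mbps.

273 Mbps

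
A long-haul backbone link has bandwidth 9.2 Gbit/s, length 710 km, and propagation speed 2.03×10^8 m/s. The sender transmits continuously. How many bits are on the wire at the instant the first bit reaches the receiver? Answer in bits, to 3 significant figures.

32200000 bits

Propagation delay = 710000 / 2.03e+08 = 0.00349754 s.
BDP = R × t_prop = 9200000000 × 0.00349754 = 32177300 bits.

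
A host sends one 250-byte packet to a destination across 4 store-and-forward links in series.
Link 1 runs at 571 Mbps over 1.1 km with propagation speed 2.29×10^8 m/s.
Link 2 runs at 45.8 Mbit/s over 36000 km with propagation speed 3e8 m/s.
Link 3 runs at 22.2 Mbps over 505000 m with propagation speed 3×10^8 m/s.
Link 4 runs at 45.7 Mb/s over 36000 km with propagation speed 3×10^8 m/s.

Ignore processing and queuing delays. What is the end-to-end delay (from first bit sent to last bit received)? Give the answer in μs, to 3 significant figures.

242000 μs

L = 250 × 8 = 2000 bits.
Transmission delays (L/R per hop): 3.50263, 43.6681, 90.0901, 43.7637 μs; sum = 181.025 μs.
Propagation delays (d/s per hop): 4.80349, 120000, 1683.33, 120000 μs; sum = 241688 μs.
End-to-end = 242000 μs.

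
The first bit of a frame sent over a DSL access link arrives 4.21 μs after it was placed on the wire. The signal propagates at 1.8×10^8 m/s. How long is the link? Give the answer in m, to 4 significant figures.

d = s × t_prop = 180000000 × 4.21e-06 = 757.8 m.

757.8 m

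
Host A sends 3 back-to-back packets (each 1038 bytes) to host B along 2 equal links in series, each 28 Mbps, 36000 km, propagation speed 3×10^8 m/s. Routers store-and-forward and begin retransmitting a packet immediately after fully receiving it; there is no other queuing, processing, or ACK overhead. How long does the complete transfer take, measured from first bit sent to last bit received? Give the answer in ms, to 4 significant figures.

241.2 ms

Per-hop transmission t_tx = L/R = 8304/28000000 = 0.296571 ms.
Per-hop propagation t_prop = 36000000/300000000 = 120 ms.
Pipeline fill: first packet needs 2·t_tx to clear all hops; remaining 2 packets each add one t_tx.
Total = (2+3-1)·t_tx + 2·t_prop = 4·0.296571 + 2·120 = 241.2 ms.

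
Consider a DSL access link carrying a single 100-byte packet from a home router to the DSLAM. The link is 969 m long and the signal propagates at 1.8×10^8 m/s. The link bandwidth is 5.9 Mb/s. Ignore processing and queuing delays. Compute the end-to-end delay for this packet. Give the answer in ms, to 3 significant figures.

0.141 ms

L = 100 × 8 = 800 bits.
Transmission delay = L/R = 800 / 5900000 = 0.135593 ms.
Propagation delay = d/s = 969 m / 180000000 m/s = 0.00538333 ms.
Total = 0.141 ms.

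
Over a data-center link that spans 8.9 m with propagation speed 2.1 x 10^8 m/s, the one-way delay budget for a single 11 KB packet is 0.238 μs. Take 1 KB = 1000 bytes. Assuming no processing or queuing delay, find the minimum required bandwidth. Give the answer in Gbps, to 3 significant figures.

L = 88000 bits.
Propagation delay = 8.9 / 210000000 = 0.042381 μs.
Transmission budget = 0.238 − 0.042381 = 0.195619 μs.
R ≥ L / t_tx = 88000 bits / 1.95619e-07 s = 450 Gbps.

450 Gbps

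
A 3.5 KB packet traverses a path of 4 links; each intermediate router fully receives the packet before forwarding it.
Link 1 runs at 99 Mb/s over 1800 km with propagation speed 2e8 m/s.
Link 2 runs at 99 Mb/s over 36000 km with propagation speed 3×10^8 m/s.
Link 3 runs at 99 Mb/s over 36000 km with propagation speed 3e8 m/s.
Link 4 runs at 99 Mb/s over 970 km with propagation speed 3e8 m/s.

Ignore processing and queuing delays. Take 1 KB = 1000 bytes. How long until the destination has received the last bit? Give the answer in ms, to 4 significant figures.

L = 28000 bits.
Transmission delay per hop = L/R = 28000/99000000 = 0.282828 ms; 4 hops → 1.13131 ms.
Propagation delays (d/s per hop): 9, 120, 120, 3.23333 ms; sum = 252.233 ms.
End-to-end = 253.4 ms.

253.4 ms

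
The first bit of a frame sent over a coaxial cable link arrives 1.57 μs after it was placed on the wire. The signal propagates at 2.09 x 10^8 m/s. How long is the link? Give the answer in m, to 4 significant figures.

d = s × t_prop = 209000000 × 1.57e-06 = 328.1 m.

328.1 m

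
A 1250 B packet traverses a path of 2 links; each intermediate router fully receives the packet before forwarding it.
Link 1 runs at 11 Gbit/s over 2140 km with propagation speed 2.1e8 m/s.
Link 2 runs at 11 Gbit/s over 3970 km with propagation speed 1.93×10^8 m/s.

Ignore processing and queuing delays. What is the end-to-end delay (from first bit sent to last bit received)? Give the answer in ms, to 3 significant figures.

L = 1250 × 8 = 10000 bits.
Transmission delay per hop = L/R = 10000/11000000000 = 0.000909091 ms; 2 hops → 0.00181818 ms.
Propagation delays (d/s per hop): 10.1905, 20.5699 ms; sum = 30.7604 ms.
End-to-end = 30.8 ms.

30.8 ms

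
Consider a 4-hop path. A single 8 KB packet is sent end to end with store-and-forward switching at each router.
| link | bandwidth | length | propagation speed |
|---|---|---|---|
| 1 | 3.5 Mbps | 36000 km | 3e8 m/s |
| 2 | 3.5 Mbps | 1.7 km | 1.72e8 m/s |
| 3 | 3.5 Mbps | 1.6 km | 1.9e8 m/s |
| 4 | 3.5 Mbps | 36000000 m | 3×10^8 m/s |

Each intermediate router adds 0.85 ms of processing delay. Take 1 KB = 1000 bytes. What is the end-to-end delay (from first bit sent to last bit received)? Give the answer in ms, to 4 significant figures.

L = 64000 bits.
Transmission delay per hop = L/R = 64000/3500000 = 18.2857 ms; 4 hops → 73.1429 ms.
Propagation delays (d/s per hop): 120, 0.00988372, 0.00842105, 120 ms; sum = 240.018 ms.
Processing at 3 router(s): 3 × 0.85 ms = 2.55 ms.
End-to-end = 315.7 ms.

315.7 ms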